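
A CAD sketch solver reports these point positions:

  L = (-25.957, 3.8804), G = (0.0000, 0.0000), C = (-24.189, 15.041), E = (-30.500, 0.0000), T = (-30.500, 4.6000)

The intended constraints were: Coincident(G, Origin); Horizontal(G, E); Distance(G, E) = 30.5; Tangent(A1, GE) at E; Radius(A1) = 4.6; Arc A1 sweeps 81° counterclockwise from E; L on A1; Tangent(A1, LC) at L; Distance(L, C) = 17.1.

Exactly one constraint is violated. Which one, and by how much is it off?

Distance(L, C) = 17.1 — off by 5.80.

G = (0.00, 0.00) ✓; G.y = 0.00, E.y = 0.00 ✓; |GE| = 30.50 ✓; ∠(TE, EG) = 90.00° ✓; |TE| = 4.600 ✓; bearing(T→L) − bearing(T→E) = 81.00° ✓; |TL| = 4.600 ✓; ∠(TL, LC) = 90.00° ✓; |LC| = 11.30 ✗.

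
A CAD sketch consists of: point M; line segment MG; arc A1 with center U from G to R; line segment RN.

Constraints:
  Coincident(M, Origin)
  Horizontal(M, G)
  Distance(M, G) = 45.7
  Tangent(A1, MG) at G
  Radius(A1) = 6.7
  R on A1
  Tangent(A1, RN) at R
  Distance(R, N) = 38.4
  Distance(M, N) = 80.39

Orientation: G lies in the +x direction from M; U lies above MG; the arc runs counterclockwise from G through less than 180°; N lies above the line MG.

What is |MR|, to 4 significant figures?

51.41

Checks: |UG| = 6.700 ✓; |UR| = 6.700 ✓; ∠(UR, RN) = 90.00° ✓; |RN| = 38.40 ✓; |MN| = 80.39 ✓.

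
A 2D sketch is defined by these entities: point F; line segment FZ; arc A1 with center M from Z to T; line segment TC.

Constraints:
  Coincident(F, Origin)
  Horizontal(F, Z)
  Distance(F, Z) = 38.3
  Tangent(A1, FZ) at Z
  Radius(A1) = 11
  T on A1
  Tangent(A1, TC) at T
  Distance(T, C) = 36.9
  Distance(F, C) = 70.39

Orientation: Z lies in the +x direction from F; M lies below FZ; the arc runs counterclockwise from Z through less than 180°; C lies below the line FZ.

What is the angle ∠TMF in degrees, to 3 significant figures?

54.5°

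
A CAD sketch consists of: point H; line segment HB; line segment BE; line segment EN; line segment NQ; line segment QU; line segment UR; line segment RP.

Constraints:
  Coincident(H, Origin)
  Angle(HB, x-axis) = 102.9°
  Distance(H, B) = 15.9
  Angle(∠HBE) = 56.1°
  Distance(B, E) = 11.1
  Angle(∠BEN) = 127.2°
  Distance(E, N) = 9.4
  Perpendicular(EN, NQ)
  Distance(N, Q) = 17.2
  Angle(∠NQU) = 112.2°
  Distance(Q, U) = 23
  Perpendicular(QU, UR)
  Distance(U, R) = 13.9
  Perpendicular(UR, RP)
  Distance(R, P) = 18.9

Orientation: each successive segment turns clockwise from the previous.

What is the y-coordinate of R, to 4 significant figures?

24.35

∠NQU = 112.2° gives QU at 128.4° from the x-axis; with |QU| = 23.0, U = (-21.37, 15.72). QU ⟂ UR, so UR runs at 38.40°; with |UR| = 13.9, R = (-10.47, 24.35). So R.y = 24.35.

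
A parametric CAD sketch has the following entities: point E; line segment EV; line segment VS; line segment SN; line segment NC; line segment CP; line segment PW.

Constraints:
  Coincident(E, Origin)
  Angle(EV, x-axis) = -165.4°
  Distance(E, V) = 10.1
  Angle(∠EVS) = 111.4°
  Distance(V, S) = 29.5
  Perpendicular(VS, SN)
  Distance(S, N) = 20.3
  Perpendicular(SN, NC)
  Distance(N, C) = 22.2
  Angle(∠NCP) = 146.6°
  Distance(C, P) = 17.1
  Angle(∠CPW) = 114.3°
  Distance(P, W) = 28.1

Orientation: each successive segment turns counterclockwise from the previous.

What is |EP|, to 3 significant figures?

3.61

E is at the origin; EV runs at -165.4° with length 10.1, so V = (-9.77, -2.55). ∠EVS = 111.4° gives VS at -96.8° from the x-axis; with |VS| = 29.5, S = (-13.3, -31.8). The perpendicularity gives SN at right angles to VS, so SN runs at -6.80°; with |SN| = 20.3, N = (6.89, -34.2). SN ⟂ NC, so NC runs at 83.2°; with |NC| = 22.2, C = (9.52, -12.2). ∠NCP = 146.6° gives CP at 117° from the x-axis; with |CP| = 17.1, P = (1.86, 3.09). Then |EP| = |P − E| = 3.61.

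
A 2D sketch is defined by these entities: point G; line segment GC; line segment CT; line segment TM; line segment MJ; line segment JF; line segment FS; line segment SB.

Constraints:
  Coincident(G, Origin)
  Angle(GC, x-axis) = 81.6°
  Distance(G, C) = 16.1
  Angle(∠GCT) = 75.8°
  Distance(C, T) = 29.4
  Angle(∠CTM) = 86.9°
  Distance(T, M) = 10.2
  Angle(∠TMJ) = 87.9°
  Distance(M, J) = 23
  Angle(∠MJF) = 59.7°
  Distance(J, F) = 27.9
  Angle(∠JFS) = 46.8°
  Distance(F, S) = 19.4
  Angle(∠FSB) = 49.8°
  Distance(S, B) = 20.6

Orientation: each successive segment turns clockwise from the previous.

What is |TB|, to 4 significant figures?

22.19

∠JFS = 46.8° gives FS at -101.3° from the x-axis; with |FS| = 19.4, S = (24.61, 1.884). ∠FSB = 49.8° gives SB at 128.5° from the x-axis; with |SB| = 20.6, B = (11.79, 18.01). Then |TB| = |B − T| = 22.19.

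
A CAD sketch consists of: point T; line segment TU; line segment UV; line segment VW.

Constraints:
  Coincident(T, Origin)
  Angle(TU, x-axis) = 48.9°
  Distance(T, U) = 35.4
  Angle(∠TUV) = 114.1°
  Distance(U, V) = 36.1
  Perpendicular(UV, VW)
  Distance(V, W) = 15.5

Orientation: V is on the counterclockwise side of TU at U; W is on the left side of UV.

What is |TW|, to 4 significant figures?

53.28

T is at the origin; TU runs at 48.9° with length 35.4, so U = 35.4·(cos 48.9°, sin 48.9°) = (23.27, 26.68). ∠TUV = 114.1°, so UV runs at 48.9° + (180° − 114.1°) = 114.8° from the x-axis; with |UV| = 36.1, V = U + 36.1·(cos 114.8°, sin 114.8°) = (8.129, 59.45). UV ⟂ VW; with |VW| = 15.5 on the left of UV, W = V + 15.5·(-0.9078, -0.4195) = (-5.942, 52.95). Then |TW| = |W − T| = 53.28.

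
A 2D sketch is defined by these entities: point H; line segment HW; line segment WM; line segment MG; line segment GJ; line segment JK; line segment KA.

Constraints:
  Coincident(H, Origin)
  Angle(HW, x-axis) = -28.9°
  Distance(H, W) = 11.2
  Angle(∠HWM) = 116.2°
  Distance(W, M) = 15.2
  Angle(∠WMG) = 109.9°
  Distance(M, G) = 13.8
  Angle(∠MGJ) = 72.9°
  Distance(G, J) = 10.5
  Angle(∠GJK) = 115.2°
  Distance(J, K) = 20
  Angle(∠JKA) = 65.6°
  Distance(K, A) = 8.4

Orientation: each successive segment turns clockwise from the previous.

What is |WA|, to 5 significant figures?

9.6276

H is at the origin; HW runs at -28.9° with length 11.2, so W = (9.8052, -5.4128). ∠HWM = 116.2° gives WM at -92.700° from the x-axis; with |WM| = 15.2, M = (9.0892, -20.596). ∠WMG = 109.9° gives MG at -162.80° from the x-axis; with |MG| = 13.8, G = (-4.0937, -24.677). ∠MGJ = 72.9° gives GJ at 90.100° from the x-axis; with |GJ| = 10.5, J = (-4.1120, -14.177). ∠GJK = 115.2° gives JK at 25.300° from the x-axis; with |JK| = 20.0, K = (13.970, -5.6295). ∠JKA = 65.6° gives KA at -89.100° from the x-axis; with |KA| = 8.4, A = (14.102, -14.028). Then |WA| = |A − W| = 9.6276.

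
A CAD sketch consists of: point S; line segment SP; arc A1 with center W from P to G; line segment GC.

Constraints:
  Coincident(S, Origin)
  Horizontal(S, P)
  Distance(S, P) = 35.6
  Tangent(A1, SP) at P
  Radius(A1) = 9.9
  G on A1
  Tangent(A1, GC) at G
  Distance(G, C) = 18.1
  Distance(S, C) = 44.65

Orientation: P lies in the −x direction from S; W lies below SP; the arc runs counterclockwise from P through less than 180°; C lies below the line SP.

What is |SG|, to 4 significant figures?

46.33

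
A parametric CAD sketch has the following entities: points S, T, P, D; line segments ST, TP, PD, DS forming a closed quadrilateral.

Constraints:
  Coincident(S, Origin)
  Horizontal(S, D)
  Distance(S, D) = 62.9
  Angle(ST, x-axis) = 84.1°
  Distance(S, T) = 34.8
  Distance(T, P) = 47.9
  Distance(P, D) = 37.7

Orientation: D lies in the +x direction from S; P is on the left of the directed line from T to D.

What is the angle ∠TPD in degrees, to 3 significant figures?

106°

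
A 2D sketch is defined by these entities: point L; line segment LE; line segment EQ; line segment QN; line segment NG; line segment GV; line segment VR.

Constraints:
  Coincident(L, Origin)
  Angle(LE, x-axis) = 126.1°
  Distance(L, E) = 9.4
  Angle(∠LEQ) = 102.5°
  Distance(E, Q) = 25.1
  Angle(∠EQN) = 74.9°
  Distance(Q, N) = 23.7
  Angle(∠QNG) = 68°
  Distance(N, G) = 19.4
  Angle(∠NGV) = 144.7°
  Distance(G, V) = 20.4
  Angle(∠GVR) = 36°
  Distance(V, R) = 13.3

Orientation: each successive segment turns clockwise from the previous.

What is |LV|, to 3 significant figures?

17.5

L is at the origin; LE runs at 126.1° with length 9.4, so E = (-5.54, 7.60). ∠LEQ = 102.5° gives EQ at 48.6° from the x-axis; with |EQ| = 25.1, Q = (11.1, 26.4). ∠EQN = 74.9° gives QN at -56.5° from the x-axis; with |QN| = 23.7, N = (24.1, 6.66). ∠QNG = 68.0° gives NG at -168° from the x-axis; with |NG| = 19.4, G = (5.13, 2.79). ∠NGV = 144.7° gives GV at 156° from the x-axis; with |GV| = 20.4, V = (-13.5, 11.0). Then |LV| = |V − L| = 17.5.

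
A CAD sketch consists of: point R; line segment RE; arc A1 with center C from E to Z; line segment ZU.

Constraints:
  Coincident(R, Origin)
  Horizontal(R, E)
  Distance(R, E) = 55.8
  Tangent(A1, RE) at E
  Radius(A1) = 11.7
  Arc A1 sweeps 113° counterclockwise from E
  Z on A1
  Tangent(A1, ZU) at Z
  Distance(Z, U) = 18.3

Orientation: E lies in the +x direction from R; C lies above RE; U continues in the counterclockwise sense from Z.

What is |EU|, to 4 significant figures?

33.31

On A1, E sits at bearing -90° from C; a 113° counterclockwise sweep puts Z at bearing 23°, so Z = C + 11.7·(cos 23°, sin 23°) = (66.57, 16.27). Tangency of A1 to ZU means the radius CZ is perpendicular to ZU, so ZU runs along (−sin 23°, cos 23°); with |ZU| = 18.3, U = (59.42, 33.12). Then |EU| = |U − E| = 33.31.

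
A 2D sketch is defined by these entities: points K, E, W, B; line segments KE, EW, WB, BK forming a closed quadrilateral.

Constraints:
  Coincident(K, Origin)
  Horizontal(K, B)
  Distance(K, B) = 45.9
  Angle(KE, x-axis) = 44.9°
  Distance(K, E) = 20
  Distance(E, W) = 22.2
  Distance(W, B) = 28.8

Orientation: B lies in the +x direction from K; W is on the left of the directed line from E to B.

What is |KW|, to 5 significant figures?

41.920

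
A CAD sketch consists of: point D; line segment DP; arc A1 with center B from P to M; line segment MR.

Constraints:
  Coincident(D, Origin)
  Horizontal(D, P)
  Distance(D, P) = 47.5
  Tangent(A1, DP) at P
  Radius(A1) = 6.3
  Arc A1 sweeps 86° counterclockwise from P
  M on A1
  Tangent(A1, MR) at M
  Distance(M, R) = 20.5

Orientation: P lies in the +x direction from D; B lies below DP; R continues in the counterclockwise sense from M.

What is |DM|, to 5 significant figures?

41.630

Since A1 is tangent to DP there, BP ⟂ DP, so B = P + (0, -6.3) = (47.500, -6.3000). On A1, P sits at bearing 90° from B; an 86° counterclockwise sweep puts M at bearing 176°, so M = B + 6.3·(cos 176°, sin 176°) = (41.215, -5.8605). Then |DM| = |M − D| = 41.630.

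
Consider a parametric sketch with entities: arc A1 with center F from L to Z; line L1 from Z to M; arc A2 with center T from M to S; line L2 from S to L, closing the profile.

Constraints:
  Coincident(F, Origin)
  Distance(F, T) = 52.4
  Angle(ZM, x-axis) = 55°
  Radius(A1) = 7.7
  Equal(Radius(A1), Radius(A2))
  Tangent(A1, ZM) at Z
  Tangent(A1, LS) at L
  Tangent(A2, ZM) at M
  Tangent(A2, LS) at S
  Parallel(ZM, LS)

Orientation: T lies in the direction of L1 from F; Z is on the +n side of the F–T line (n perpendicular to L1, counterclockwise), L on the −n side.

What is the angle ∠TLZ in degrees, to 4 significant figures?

81.64°

The slot axis is L1's direction at 55.0°, so u = (cos 55.0°, sin 55.0°) = (0.5736, 0.8192) and n = (−sin 55.0°, cos 55.0°) = (-0.8192, 0.5736). F is at the origin and T lies 52.4 along u from F, so T = 52.4·u = (30.06, 42.92). Tangency of A1 to both parallel lines with radius 7.7 puts Z and L at F ± 7.7·n: Z = (-6.307, 4.417), L = (6.307, -4.417). Then cos ∠TLZ = LT·LZ / (|LT||LZ|), giving 81.64°.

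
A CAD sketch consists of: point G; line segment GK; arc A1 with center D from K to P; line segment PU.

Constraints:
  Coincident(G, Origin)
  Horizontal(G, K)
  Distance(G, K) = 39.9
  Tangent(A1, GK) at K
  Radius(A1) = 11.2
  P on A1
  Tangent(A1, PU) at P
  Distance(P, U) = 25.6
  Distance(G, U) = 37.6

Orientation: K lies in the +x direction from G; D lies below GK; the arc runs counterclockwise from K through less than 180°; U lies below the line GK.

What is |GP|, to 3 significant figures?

30.3

G is at the origin; G and K share the same y with |GK| = 39.9 and K on the +x side, so K = (39.9, 0.00). A1 meets GK tangentially, so DK is at right angles to GK, so D = K + (0, -11.2) = (39.9, -11.2). Since DP ⟂ PU (tangency), |DU| = √(11.2² + 25.6²) = 27.9 regardless of where P sits on A1. So U lies on both circle(G, 37.6) and circle(D, 27.9); the below-GK intersection is U = (20.6, -31.4). P is the foot of the tangent from U: P = (29.4, -7.37).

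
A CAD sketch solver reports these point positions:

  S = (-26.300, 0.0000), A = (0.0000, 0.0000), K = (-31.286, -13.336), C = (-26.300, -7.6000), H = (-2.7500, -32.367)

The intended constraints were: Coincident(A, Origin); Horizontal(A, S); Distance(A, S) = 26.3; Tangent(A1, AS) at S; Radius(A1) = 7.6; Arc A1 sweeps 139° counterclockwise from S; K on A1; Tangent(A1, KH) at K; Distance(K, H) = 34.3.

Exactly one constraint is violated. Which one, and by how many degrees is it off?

Tangent(A1, KH) at K — off by 7.30°.

A = (0.00, 0.00) ✓; A.y = 0.00, S.y = 0.00 ✓; |AS| = 26.30 ✓; ∠(CS, SA) = 90.00° ✓; |CS| = 7.600 ✓; bearing(C→K) − bearing(C→S) = 139.0° ✓; |CK| = 7.600 ✓; ∠(CK, KH) = 82.70° ✗; |KH| = 34.30 ✓.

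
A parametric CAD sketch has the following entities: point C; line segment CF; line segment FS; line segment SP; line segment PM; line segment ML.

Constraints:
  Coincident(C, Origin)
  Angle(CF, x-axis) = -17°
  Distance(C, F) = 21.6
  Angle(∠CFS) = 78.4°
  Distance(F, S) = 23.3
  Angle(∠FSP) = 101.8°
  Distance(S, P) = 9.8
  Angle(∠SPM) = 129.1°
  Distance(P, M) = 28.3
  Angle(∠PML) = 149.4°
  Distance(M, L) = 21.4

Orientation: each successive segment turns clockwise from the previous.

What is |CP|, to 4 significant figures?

23.94

C is at the origin; CF runs at -17.0° with length 21.6, so F = (20.66, -6.315). ∠CFS = 78.4° gives FS at -118.6° from the x-axis; with |FS| = 23.3, S = (9.503, -26.77). ∠FSP = 101.8° gives SP at 163.2° from the x-axis; with |SP| = 9.8, P = (0.1209, -23.94). Then |CP| = |P − C| = 23.94.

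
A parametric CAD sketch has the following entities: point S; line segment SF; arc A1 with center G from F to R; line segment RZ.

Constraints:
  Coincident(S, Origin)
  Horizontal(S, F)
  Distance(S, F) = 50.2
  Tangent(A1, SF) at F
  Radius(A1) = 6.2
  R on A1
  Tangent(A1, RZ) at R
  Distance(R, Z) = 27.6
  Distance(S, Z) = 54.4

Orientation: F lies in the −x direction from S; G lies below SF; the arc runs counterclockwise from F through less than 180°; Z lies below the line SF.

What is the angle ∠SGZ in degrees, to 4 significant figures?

81.98°

Checks: |GF| = 6.200 ✓; |GR| = 6.200 ✓; ∠(GR, RZ) = 90.00° ✓; |RZ| = 27.60 ✓; |SZ| = 54.40 ✓.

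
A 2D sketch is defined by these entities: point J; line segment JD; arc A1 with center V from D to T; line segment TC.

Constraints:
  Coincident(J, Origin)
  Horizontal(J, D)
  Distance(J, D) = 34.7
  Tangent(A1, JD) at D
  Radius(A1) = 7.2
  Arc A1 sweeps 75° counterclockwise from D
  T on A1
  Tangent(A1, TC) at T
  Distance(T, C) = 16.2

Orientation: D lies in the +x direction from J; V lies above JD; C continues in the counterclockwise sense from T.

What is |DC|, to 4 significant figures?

23.76

J is at the origin; JD is horizontal with |JD| = 34.7 and D on the +x side, so D = (34.70, 0.000). The tangent condition forces VD to be normal to JD, so V = D + (0, 7.2) = (34.70, 7.200). On A1, D sits at bearing -90° from V; a 75° counterclockwise sweep puts T at bearing -15°, so T = V + 7.2·(cos -15°, sin -15°) = (41.65, 5.337). Tangency of A1 to TC means the radius VT is perpendicular to TC, so TC runs along (−sin -15°, cos -15°); with |TC| = 16.2, C = (45.85, 20.98). Then |DC| = |C − D| = 23.76.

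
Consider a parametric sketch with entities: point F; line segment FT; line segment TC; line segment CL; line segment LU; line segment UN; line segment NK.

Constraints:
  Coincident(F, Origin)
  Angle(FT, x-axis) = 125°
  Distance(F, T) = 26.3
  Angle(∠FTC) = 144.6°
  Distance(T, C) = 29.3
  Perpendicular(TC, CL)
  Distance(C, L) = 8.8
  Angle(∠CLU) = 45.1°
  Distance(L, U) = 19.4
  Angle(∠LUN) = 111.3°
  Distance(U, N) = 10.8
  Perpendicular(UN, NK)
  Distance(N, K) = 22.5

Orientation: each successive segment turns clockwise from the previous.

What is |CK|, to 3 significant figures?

12.6

∠LUN = 111.3° gives UN at 156° from the x-axis; with |UN| = 10.8, N = (-29.7, 41.5). UN is perpendicular to NK, so NK runs at 66.0°; with |NK| = 22.5, K = (-20.6, 62.1). Then |CK| = |K − C| = 12.6.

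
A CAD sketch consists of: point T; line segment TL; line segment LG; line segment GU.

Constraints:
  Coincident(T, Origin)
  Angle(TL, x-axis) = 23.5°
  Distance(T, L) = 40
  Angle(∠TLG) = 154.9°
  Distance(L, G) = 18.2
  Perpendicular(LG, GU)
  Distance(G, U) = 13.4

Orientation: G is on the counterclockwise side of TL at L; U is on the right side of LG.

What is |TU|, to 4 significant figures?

62.32

T is at the origin; TL runs at 23.5° with length 40.0, so L = 40.0·(cos 23.5°, sin 23.5°) = (36.68, 15.95). ∠TLG = 154.9°, so LG runs at 23.5° + (180° − 154.9°) = 48.60° from the x-axis; with |LG| = 18.2, G = L + 18.2·(cos 48.60°, sin 48.60°) = (48.72, 29.60). The perpendicularity gives GU at right angles to LG; with |GU| = 13.4 on the right of LG, U = G + 13.4·(0.7501, -0.6613) = (58.77, 20.74). Then |TU| = |U − T| = 62.32.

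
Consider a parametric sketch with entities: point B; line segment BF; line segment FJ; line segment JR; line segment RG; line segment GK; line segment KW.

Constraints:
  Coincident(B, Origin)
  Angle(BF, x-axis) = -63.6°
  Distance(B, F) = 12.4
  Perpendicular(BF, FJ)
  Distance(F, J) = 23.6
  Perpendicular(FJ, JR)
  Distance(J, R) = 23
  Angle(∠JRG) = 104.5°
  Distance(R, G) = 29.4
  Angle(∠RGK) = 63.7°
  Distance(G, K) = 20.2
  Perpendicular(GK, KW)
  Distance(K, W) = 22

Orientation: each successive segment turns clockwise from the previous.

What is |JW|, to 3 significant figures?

15.3

B is at the origin; BF runs at -63.6° with length 12.4, so F = (5.51, -11.1). The perpendicularity gives FJ at right angles to BF, so FJ runs at -154°; with |FJ| = 23.6, J = (-15.6, -21.6). FJ ⟂ JR, so JR runs at 116°; with |JR| = 23.0, R = (-25.9, -0.999). ∠JRG = 104.5° gives RG at 40.9° from the x-axis; with |RG| = 29.4, G = (-3.63, 18.3). ∠RGK = 63.7° gives GK at -75.4° from the x-axis; with |GK| = 20.2, K = (1.46, -1.30). GK ⟂ KW, so KW runs at -165°; with |KW| = 22.0, W = (-19.8, -6.84). Then |JW| = |W − J| = 15.3.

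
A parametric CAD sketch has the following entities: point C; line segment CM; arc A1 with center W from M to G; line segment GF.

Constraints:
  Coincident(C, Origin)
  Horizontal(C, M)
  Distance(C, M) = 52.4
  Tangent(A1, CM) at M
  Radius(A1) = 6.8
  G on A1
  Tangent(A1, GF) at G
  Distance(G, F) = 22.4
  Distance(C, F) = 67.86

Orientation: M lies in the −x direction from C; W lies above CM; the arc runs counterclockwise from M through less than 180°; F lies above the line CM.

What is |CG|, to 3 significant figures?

48.5

Checks: |WG| = 6.800 ✓; ∠(WG, GF) = 90.00° ✓; |GF| = 22.40 ✓; |CF| = 67.86 ✓.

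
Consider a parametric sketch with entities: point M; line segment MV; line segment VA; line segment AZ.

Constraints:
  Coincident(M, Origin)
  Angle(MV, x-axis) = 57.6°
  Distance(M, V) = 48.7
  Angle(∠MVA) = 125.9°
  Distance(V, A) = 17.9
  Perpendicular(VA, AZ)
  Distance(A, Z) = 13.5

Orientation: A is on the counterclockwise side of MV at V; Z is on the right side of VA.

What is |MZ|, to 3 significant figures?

70.4

∠MVA = 125.9°, so VA runs at 57.6° + (180° − 125.9°) = 112° from the x-axis; with |VA| = 17.9, A = V + 17.9·(cos 112°, sin 112°) = (19.5, 57.8). The perpendicularity gives AZ at right angles to VA; with |AZ| = 13.5 on the right of VA, Z = A + 13.5·(0.929, 0.370) = (32.0, 62.7). Then |MZ| = |Z − M| = 70.4.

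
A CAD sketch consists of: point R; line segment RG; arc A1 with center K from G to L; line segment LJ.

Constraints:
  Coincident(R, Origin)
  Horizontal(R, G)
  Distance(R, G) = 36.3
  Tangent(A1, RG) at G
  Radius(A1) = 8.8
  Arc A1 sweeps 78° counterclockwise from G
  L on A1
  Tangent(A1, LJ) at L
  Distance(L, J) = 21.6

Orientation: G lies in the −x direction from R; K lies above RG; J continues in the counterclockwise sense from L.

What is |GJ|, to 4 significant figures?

31.00

R is at the origin; RG is horizontal with |RG| = 36.3 and G on the −x side, so G = (-36.30, 0.000). Tangency of A1 to RG means the radius KG is perpendicular to RG, so K = G + (0, 8.8) = (-36.30, 8.800). On A1, G sits at bearing -90° from K; a 78° counterclockwise sweep puts L at bearing -12°, so L = K + 8.8·(cos -12°, sin -12°) = (-27.69, 6.970). Tangency of A1 to LJ means the radius KL is perpendicular to LJ, so LJ runs along (−sin -12°, cos -12°); with |LJ| = 21.6, J = (-23.20, 28.10). Then |GJ| = |J − G| = 31.00.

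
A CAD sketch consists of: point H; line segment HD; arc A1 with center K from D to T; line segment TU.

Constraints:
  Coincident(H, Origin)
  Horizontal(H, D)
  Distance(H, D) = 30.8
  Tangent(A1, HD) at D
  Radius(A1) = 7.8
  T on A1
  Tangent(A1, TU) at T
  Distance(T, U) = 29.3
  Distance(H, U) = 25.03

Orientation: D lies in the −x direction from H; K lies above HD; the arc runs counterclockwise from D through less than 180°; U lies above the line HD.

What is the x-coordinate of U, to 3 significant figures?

-5.45

H is at the origin; HD is horizontal with |HD| = 30.8 and D on the −x side, so D = (-30.8, 0.00). Tangency of A1 to HD means the radius KD is perpendicular to HD, so K = D + (0, 7.8) = (-30.8, 7.80). Since KT ⟂ TU (tangency), |KU| = √(7.8² + 29.3²) = 30.3 regardless of where T sits on A1. So U lies on both circle(H, 25.03) and circle(K, 30.3); the above-HD intersection is U = (-5.45, 24.4). T is the foot of the tangent from U: T = (-25.0, 2.60).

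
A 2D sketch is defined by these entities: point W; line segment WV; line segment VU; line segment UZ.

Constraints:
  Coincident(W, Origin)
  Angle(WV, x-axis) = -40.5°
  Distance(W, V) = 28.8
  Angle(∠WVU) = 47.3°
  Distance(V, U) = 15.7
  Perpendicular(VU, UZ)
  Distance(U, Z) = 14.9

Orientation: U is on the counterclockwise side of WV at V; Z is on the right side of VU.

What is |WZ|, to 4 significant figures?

36.27

W is at the origin; WV runs at -40.5° with length 28.8, so V = 28.8·(cos -40.5°, sin -40.5°) = (21.90, -18.70). ∠WVU = 47.3°, so VU runs at -40.5° + (180° − 47.3°) = 92.20° from the x-axis; with |VU| = 15.7, U = V + 15.7·(cos 92.20°, sin 92.20°) = (21.30, -3.016). VU ⟂ UZ; with |UZ| = 14.9 on the right of VU, Z = U + 14.9·(0.9993, 0.03839) = (36.19, -2.444). Then |WZ| = |Z − W| = 36.27.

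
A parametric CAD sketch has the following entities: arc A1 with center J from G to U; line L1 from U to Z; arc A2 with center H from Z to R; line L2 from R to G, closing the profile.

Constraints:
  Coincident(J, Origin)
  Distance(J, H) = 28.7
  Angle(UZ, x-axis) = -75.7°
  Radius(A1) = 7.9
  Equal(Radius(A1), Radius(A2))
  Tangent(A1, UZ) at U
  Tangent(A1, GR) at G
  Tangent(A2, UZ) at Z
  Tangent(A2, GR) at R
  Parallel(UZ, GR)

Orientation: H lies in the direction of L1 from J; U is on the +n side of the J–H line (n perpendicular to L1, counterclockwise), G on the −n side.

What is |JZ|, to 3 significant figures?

29.8

The slot axis is L1's direction at -75.7°, so u = (cos -75.7°, sin -75.7°) = (0.247, -0.969) and n = (−sin -75.7°, cos -75.7°) = (0.969, 0.247). J is at the origin and H lies 28.7 along u from J, so H = 28.7·u = (7.09, -27.8). Tangency of A1 to both parallel lines with radius 7.9 puts U and G at J ± 7.9·n: U = (7.66, 1.95), G = (-7.66, -1.95). Equal radii place Z and R the same way about H: Z = H + 7.9·n = (14.7, -25.9), R = H − 7.9·n = (-0.566, -29.8). Then |JZ| = |Z − J| = 29.8.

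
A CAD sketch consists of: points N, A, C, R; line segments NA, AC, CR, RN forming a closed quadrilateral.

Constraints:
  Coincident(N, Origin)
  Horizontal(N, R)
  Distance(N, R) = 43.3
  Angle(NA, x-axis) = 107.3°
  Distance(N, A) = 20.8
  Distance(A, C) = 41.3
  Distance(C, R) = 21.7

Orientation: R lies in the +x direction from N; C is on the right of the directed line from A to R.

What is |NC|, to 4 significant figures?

25.11

Checks: N = (0.00, 0.00) ✓; |AC| = 41.30 ✓; |CR| = 21.70 ✓.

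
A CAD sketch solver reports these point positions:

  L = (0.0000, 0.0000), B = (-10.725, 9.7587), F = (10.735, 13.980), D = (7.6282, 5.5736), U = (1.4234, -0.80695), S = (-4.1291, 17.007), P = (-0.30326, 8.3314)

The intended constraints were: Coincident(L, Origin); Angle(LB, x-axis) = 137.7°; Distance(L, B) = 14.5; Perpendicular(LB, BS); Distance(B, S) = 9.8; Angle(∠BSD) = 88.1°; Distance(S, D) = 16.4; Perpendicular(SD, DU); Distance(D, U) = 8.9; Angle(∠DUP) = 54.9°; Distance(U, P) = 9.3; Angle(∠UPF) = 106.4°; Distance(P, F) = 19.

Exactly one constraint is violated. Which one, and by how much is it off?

Distance(P, F) = 19 — off by 6.60.

L = (0.00, 0.00) ✓; LB at 137.7° ✓; |LB| = 14.50 ✓; ∠(LB, BS) = 90.00° ✓; |BS| = 9.800 ✓; ∠BSD = 88.10° ✓; |SD| = 16.40 ✓; ∠(SD, DU) = 90.00° ✓; |DU| = 8.900 ✓; ∠DUP = 54.90° ✓; |UP| = 9.300 ✓; ∠UPF = 106.4° ✓; |PF| = 12.40 ✗.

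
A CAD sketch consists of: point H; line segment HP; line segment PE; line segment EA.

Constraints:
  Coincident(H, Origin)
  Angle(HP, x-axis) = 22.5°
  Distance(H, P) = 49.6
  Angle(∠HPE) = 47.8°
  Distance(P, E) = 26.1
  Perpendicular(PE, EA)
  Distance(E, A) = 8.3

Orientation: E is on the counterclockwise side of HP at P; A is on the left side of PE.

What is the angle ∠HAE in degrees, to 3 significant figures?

166°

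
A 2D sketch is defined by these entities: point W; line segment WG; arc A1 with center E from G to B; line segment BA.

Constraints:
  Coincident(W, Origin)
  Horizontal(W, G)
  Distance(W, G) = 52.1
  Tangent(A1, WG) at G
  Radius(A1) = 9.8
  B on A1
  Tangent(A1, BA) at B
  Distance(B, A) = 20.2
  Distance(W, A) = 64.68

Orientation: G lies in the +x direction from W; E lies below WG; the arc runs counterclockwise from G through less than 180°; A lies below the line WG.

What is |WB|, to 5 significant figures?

46.922

W is at the origin; W and G share the same y with |WG| = 52.1 and G on the +x side, so G = (52.100, 0.0000). A1 meets WG tangentially, so EG is at right angles to WG, so E = G + (0, -9.8) = (52.100, -9.8000). Since EB ⟂ BA (tangency), |EA| = √(9.8² + 20.2²) = 22.452 regardless of where B sits on A1. So A lies on both circle(W, 64.68) and circle(E, 22.452); the below-WG intersection is A = (56.291, -31.857). B is the foot of the tangent from A: B = (44.236, -15.648).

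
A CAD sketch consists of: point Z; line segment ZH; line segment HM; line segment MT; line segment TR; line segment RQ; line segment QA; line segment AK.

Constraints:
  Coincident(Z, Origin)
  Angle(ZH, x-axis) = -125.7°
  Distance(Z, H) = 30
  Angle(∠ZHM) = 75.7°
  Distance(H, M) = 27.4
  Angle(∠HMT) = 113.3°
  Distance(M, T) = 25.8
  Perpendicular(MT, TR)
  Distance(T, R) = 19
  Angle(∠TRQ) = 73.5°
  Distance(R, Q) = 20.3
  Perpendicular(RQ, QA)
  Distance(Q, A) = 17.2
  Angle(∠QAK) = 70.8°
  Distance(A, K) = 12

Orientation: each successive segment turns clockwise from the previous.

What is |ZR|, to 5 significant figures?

12.923

Z is at the origin; ZH runs at -125.7° with length 30.0, so H = (-17.506, -24.363). ∠ZHM = 75.7° gives HM at 130.00° from the x-axis; with |HM| = 27.4, M = (-35.119, -3.3729). ∠HMT = 113.3° gives MT at 63.300° from the x-axis; with |MT| = 25.8, T = (-23.526, 19.676). The perpendicularity gives TR at right angles to MT, so TR runs at -26.700°; with |TR| = 19.0, R = (-6.5521, 11.139). Then |ZR| = |R − Z| = 12.923.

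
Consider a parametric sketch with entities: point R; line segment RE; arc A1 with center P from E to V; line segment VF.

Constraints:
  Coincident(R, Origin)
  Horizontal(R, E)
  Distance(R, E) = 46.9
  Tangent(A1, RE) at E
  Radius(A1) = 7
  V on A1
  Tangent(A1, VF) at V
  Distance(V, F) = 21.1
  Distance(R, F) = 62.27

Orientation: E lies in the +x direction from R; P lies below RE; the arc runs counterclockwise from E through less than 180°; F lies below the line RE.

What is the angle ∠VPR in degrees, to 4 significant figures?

50.92°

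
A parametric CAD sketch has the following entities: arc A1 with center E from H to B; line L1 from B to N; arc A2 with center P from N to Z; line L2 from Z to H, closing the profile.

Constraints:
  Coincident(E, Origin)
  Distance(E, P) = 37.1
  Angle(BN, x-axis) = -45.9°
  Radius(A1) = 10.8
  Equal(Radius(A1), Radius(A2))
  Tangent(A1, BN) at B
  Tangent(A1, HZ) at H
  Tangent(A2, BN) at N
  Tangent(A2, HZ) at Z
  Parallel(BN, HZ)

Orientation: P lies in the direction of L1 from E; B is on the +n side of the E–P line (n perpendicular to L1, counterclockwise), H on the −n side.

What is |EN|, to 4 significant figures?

38.64

The slot axis is L1's direction at -45.9°, so u = (cos -45.9°, sin -45.9°) = (0.6959, -0.7181) and n = (−sin -45.9°, cos -45.9°) = (0.7181, 0.6959). E is at the origin and P lies 37.1 along u from E, so P = 37.1·u = (25.82, -26.64). Tangency of A1 to both parallel lines with radius 10.8 puts B and H at E ± 10.8·n: B = (7.756, 7.516), H = (-7.756, -7.516). Equal radii place N and Z the same way about P: N = P + 10.8·n = (33.57, -19.13), Z = P − 10.8·n = (18.06, -34.16). Then |EN| = |N − E| = 38.64.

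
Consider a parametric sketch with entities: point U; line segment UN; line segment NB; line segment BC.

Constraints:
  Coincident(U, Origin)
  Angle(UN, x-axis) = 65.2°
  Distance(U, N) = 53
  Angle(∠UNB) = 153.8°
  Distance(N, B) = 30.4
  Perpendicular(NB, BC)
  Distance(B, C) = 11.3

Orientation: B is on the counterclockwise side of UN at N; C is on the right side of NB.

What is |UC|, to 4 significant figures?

85.33

U is at the origin; UN runs at 65.2° with length 53.0, so N = 53.0·(cos 65.2°, sin 65.2°) = (22.23, 48.11). ∠UNB = 153.8°, so NB runs at 65.2° + (180° − 153.8°) = 91.40° from the x-axis; with |NB| = 30.4, B = N + 30.4·(cos 91.40°, sin 91.40°) = (21.49, 78.50). NB ⟂ BC; with |BC| = 11.3 on the right of NB, C = B + 11.3·(0.9997, 0.02443) = (32.78, 78.78). Then |UC| = |C − U| = 85.33.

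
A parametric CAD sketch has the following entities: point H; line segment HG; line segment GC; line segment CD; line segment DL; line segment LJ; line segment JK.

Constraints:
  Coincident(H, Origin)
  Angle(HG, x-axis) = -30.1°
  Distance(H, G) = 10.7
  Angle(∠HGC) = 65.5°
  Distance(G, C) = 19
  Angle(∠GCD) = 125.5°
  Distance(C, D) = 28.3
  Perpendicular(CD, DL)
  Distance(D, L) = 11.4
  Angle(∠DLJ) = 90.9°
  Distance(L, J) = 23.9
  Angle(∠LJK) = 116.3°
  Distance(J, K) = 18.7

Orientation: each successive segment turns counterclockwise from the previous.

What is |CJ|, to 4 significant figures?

12.57

CD ⟂ DL, so DL runs at -131.1°; with |DL| = 11.4, L = (-17.71, 23.56). ∠DLJ = 90.9° gives LJ at -42.00° from the x-axis; with |LJ| = 23.9, J = (0.05243, 7.564). Then |CJ| = |J − C| = 12.57.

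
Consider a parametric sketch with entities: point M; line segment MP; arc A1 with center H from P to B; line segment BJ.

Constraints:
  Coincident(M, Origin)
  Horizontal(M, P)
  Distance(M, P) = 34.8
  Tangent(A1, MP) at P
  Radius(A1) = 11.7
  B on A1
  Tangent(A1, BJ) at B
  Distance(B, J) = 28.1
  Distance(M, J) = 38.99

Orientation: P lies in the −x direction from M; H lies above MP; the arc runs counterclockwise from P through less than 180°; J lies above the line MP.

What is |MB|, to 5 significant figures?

25.036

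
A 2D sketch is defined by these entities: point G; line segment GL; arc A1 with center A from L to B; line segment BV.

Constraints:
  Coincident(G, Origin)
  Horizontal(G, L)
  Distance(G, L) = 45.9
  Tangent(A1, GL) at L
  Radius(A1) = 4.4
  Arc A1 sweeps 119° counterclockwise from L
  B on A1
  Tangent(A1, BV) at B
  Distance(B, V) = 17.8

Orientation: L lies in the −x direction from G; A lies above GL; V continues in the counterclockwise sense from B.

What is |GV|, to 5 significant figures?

55.291

G is at the origin; G and L share the same y with |GL| = 45.9 and L on the −x side, so L = (-45.900, 0.0000). A1 meets GL tangentially, so AL is at right angles to GL, so A = L + (0, 4.4) = (-45.900, 4.4000). On A1, L sits at bearing -90° from A; a 119° counterclockwise sweep puts B at bearing 29°, so B = A + 4.4·(cos 29°, sin 29°) = (-42.052, 6.5332). Since A1 is tangent to BV there, AB ⟂ BV, so BV runs along (−sin 29°, cos 29°); with |BV| = 17.8, V = (-50.681, 22.101). Then |GV| = |V − G| = 55.291.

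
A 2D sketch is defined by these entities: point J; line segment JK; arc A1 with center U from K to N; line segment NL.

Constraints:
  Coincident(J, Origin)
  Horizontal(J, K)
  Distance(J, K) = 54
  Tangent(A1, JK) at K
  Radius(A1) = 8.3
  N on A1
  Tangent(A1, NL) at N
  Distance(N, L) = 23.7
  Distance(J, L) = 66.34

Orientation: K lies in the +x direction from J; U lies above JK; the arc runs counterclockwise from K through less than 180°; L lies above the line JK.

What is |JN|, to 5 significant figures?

62.926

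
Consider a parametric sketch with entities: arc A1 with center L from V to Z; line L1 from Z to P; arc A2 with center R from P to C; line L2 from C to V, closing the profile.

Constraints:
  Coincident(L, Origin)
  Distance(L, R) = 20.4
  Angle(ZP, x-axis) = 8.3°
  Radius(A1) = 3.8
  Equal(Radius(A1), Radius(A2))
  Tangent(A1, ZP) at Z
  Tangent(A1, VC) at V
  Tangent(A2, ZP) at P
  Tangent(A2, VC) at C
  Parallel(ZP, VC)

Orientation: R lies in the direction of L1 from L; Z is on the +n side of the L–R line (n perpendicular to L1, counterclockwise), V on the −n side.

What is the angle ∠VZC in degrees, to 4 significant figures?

69.57°

The slot axis is L1's direction at 8.3°, so u = (cos 8.3°, sin 8.3°) = (0.9895, 0.1444) and n = (−sin 8.3°, cos 8.3°) = (-0.1444, 0.9895). L is at the origin and R lies 20.4 along u from L, so R = 20.4·u = (20.19, 2.945). Tangency of A1 to both parallel lines with radius 3.8 puts Z and V at L ± 3.8·n: Z = (-0.5486, 3.760), V = (0.5486, -3.760). Equal radii place P and C the same way about R: P = R + 3.8·n = (19.64, 6.705), C = R − 3.8·n = (20.73, -0.8153). Then cos ∠VZC = ZV·ZC / (|ZV||ZC|), giving 69.57°.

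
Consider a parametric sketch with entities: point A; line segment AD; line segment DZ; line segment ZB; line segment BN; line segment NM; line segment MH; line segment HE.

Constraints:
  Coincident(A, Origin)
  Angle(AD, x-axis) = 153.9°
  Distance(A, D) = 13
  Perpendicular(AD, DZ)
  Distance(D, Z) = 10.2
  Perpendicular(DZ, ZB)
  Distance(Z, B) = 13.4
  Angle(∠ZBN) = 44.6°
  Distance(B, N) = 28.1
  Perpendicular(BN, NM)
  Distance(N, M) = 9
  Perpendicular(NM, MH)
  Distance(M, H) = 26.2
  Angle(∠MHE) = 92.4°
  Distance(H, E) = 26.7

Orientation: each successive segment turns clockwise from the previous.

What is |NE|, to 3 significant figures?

32.5

A is at the origin; AD runs at 153.9° with length 13.0, so D = (-11.7, 5.72). The perpendicularity gives DZ at right angles to AD, so DZ runs at 63.9°; with |DZ| = 10.2, Z = (-7.19, 14.9). DZ is perpendicular to ZB, so ZB runs at -26.1°; with |ZB| = 13.4, B = (4.85, 8.98). ∠ZBN = 44.6° gives BN at -162° from the x-axis; with |BN| = 28.1, N = (-21.8, 0.0676). BN ⟂ NM, so NM runs at 108°; with |NM| = 9.0, M = (-24.7, 8.60). NM ⟂ MH, so MH runs at 18.5°; with |MH| = 26.2, H = (0.189, 16.9). ∠MHE = 92.4° gives HE at -69.1° from the x-axis; with |HE| = 26.7, E = (9.71, -8.03). Then |NE| = |E − N| = 32.5.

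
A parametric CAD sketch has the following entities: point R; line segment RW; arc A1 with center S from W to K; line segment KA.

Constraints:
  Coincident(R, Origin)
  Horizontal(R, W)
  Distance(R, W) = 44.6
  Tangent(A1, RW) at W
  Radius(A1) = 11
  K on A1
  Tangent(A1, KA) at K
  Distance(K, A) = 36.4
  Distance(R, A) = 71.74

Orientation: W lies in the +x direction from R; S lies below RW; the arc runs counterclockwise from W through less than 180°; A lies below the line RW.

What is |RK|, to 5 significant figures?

38.768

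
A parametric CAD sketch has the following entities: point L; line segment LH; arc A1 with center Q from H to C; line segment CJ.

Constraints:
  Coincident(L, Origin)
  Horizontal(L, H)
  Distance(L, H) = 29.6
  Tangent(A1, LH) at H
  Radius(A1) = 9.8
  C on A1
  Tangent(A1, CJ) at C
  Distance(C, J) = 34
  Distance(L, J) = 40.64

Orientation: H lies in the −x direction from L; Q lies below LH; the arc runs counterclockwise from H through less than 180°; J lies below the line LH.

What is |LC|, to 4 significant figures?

39.89

Checks: L = (0.00, 0.00) ✓; |QC| = 9.800 ✓; ∠(QC, CJ) = 90.00° ✓; |CJ| = 34.00 ✓; |LJ| = 40.64 ✓.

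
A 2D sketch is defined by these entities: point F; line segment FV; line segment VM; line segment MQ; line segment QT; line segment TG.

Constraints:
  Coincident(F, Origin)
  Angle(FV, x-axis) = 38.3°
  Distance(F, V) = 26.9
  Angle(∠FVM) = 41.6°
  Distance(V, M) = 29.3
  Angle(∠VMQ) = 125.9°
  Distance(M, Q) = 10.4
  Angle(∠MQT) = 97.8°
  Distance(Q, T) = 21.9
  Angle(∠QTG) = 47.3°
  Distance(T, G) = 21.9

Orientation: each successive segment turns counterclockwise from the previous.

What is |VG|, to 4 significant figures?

19.25

∠MQT = 97.8° gives QT at -47.00° from the x-axis; with |QT| = 21.9, T = (0.2217, -5.717). ∠QTG = 47.3° gives TG at 85.70° from the x-axis; with |TG| = 21.9, G = (1.864, 16.12). Then |VG| = |G − V| = 19.25.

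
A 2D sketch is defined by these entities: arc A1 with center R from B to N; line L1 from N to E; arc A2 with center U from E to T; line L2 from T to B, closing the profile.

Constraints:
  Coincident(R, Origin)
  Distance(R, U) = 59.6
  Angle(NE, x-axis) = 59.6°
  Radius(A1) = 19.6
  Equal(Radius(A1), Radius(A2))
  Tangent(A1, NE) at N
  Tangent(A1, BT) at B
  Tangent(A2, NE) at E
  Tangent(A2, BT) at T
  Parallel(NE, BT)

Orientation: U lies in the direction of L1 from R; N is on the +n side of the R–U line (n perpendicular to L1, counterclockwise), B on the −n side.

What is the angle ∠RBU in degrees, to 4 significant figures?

71.80°

The slot axis is L1's direction at 59.6°, so u = (cos 59.6°, sin 59.6°) = (0.5060, 0.8625) and n = (−sin 59.6°, cos 59.6°) = (-0.8625, 0.5060). R is at the origin and U lies 59.6 along u from R, so U = 59.6·u = (30.16, 51.41). Tangency of A1 to both parallel lines with radius 19.6 puts N and B at R ± 19.6·n: N = (-16.91, 9.918), B = (16.91, -9.918). Then cos ∠RBU = BR·BU / (|BR||BU|), giving 71.80°.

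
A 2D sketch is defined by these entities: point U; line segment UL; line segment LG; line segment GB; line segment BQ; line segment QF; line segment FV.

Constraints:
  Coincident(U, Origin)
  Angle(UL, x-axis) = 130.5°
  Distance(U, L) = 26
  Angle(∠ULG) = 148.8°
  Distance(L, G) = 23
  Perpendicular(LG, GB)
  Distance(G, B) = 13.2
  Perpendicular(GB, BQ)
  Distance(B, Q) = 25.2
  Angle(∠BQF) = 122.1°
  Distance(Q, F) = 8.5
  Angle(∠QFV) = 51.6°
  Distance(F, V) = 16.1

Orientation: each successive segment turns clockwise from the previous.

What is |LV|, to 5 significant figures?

12.105

U is at the origin; UL runs at 130.5° with length 26.0, so L = (-16.886, 19.771). ∠ULG = 148.8° gives LG at 99.300° from the x-axis; with |LG| = 23.0, G = (-20.603, 42.468). LG ⟂ GB, so GB runs at 9.3000°; with |GB| = 13.2, B = (-7.5760, 44.601). GB ⟂ BQ, so BQ runs at -80.700°; with |BQ| = 25.2, Q = (-3.5036, 19.733). ∠BQF = 122.1° gives QF at -138.60° from the x-axis; with |QF| = 8.5, F = (-9.8796, 14.111). ∠QFV = 51.6° gives FV at 93.000° from the x-axis; with |FV| = 16.1, V = (-10.722, 30.189). Then |LV| = |V − L| = 12.105.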